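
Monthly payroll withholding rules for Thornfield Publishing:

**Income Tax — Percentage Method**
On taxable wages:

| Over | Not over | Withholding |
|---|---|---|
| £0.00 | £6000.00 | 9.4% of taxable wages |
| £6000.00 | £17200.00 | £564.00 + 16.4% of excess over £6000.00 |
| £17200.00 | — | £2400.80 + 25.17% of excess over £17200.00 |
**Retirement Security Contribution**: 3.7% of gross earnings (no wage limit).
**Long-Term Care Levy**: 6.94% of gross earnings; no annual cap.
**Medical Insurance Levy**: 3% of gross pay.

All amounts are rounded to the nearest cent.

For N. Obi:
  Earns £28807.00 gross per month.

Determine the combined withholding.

Income Tax: taxable = £28807.00
  £2400.80 + 25.17% × (£28807.00 − £17200.00) = £2400.80 + 25.17% × £11607.00 = £5322.28
Retirement Security Contribution: 3.7% × £28807.00 = £1065.86
Long-Term Care Levy: 6.94% × £28807.00 = £1999.21
Medical Insurance Levy: 3% × £28807.00 = £864.21
Total: £5322.28 + £1065.86 + £1999.21 + £864.21 = £9251.56

£9251.56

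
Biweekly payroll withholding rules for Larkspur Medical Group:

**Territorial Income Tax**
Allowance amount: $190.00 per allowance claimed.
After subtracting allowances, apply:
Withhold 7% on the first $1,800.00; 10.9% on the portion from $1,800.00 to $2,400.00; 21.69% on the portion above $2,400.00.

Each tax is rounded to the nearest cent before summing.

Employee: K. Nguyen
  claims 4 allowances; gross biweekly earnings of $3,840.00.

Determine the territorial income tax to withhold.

$338.89

Territorial Income Tax: taxable = $3,840.00 − 4×$190.00 = $3,080.00
  $191.40 + 21.69% × ($3,080.00 − $2,400.00) = $191.40 + 21.69% × $680.00 = $338.89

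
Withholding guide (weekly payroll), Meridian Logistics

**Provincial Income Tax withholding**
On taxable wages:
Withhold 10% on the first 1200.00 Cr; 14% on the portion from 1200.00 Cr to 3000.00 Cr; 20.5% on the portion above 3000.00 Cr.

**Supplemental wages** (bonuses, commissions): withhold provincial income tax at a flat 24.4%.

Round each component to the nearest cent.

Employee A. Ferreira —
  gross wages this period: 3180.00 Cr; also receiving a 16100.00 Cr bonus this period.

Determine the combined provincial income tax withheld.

Provincial Income Tax: taxable = 3180.00 Cr
  372.00 Cr + 20.5% × (3180.00 Cr − 3000.00 Cr) = 372.00 Cr + 20.5% × 180.00 Cr = 408.90 Cr
Supplemental (24.4% flat on bonus): 24.4% × 16100.00 Cr = 3928.40 Cr
Total provincial income tax: 408.90 Cr + 3928.40 Cr = 4337.30 Cr

4337.30 Cr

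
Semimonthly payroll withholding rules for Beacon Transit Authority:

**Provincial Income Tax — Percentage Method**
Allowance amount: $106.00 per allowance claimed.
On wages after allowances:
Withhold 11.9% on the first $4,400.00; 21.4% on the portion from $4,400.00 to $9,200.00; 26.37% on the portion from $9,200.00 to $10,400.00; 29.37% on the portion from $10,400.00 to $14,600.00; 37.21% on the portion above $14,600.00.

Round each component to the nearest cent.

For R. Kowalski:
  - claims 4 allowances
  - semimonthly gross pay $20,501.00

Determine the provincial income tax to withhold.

$5,138.77

Provincial Income Tax: taxable = $20,501.00 − 4×$106.00 = $20,077.00
  $3,100.78 + 37.21% × ($20,077.00 − $14,600.00) = $3,100.78 + 37.21% × $5,477.00 = $5,138.77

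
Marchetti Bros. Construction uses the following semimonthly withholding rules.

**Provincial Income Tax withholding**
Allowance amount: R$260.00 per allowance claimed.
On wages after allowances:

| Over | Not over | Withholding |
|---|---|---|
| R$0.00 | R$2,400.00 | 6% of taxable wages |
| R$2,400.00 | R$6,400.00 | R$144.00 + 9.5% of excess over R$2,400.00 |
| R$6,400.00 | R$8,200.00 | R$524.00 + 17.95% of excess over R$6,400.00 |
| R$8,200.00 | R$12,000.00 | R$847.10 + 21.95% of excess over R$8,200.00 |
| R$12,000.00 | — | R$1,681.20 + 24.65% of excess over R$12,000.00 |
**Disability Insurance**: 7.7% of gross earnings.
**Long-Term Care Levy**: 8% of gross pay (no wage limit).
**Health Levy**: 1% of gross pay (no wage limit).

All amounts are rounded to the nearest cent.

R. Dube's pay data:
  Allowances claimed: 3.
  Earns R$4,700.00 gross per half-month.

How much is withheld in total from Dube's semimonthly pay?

R$1,073.30

Provincial Income Tax: taxable = R$4,700.00 − 3×R$260.00 = R$3,920.00
  R$144.00 + 9.5% × (R$3,920.00 − R$2,400.00) = R$144.00 + 9.5% × R$1,520.00 = R$288.40
Disability Insurance: 7.7% × R$4,700.00 = R$361.90
Long-Term Care Levy: 8% × R$4,700.00 = R$376.00
Health Levy: 1% × R$4,700.00 = R$47.00
Total: R$288.40 + R$361.90 + R$376.00 + R$47.00 = R$1,073.30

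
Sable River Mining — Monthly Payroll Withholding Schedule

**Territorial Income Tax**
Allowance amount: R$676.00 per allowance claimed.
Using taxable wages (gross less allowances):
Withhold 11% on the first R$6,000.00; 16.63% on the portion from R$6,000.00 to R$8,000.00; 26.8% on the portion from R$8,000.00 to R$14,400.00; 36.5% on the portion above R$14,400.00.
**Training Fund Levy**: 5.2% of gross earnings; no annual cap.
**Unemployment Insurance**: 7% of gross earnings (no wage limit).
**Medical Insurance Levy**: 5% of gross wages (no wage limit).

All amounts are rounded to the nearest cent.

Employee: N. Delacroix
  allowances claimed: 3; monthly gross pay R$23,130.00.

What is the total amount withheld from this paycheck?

Territorial Income Tax: taxable = R$23,130.00 − 3×R$676.00 = R$21,102.00
  R$2,707.80 + 36.5% × (R$21,102.00 − R$14,400.00) = R$2,707.80 + 36.5% × R$6,702.00 = R$5,154.03
Training Fund Levy: 5.2% × R$23,130.00 = R$1,202.76
Unemployment Insurance: 7% × R$23,130.00 = R$1,619.10
Medical Insurance Levy: 5% × R$23,130.00 = R$1,156.50
Total: R$5,154.03 + R$1,202.76 + R$1,619.10 + R$1,156.50 = R$9,132.39

R$9,132.39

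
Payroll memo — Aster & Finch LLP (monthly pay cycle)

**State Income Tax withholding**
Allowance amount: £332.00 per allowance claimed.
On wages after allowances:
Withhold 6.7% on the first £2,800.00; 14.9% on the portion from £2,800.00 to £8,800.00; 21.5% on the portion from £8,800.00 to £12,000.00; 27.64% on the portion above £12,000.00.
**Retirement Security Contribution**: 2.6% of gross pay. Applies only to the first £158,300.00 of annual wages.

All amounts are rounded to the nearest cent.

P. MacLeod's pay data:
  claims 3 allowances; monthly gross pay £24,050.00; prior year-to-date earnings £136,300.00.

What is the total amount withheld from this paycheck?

£5,396.93

State Income Tax: taxable = £24,050.00 − 3×£332.00 = £23,054.00
  £1,769.60 + 27.64% × (£23,054.00 − £12,000.00) = £1,769.60 + 27.64% × £11,054.00 = £4,824.93
Retirement Security Contribution: cap £158,300.00 − YTD £136,300.00 = £22,000.00 subject; 2.6% × £22,000.00 = £572.00
Total: £4,824.93 + £572.00 = £5,396.93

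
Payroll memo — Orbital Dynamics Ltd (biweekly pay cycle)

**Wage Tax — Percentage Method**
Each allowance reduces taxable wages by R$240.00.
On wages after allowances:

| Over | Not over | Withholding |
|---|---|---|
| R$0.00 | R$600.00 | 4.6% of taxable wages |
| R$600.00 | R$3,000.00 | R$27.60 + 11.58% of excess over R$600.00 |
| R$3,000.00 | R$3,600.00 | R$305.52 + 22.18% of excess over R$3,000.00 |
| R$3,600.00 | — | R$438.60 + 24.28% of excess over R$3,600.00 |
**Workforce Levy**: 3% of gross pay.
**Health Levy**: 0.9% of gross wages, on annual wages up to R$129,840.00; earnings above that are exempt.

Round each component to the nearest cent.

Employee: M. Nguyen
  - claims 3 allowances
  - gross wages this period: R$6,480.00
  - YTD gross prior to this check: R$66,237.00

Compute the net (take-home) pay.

Wage Tax: taxable = R$6,480.00 − 3×R$240.00 = R$5,760.00
  R$438.60 + 24.28% × (R$5,760.00 − R$3,600.00) = R$438.60 + 24.28% × R$2,160.00 = R$963.05
Workforce Levy: 3% × R$6,480.00 = R$194.40
Health Levy: 0.9% × R$6,480.00 = R$58.32
Total withheld: R$963.05 + R$194.40 + R$58.32 = R$1,215.77
Net pay: R$6,480.00 − R$1,215.77 = R$5,264.23

R$5,264.23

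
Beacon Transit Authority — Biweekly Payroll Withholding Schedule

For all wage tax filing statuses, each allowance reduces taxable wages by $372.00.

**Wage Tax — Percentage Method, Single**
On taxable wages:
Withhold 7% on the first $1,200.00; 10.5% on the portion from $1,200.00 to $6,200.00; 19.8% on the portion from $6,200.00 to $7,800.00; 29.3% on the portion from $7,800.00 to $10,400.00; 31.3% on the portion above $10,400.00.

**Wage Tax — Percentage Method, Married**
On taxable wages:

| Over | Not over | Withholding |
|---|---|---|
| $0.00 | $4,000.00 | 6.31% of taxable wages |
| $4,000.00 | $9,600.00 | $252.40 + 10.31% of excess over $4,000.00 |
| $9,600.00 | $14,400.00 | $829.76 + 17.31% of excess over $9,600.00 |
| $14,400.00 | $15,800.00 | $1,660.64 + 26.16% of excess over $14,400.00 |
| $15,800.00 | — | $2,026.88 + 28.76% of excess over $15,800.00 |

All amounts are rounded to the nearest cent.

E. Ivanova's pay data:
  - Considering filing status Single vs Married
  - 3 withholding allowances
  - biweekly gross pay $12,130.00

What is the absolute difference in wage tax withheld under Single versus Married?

$805.26

Wage Tax (Single): taxable = $12,130.00 − 3×$372.00 = $11,014.00
  $1,687.60 + 31.3% × ($11,014.00 − $10,400.00) = $1,687.60 + 31.3% × $614.00 = $1,879.78
Wage Tax (Married): taxable = $12,130.00 − 3×$372.00 = $11,014.00
  $829.76 + 17.31% × ($11,014.00 − $9,600.00) = $829.76 + 17.31% × $1,414.00 = $1,074.52
Difference: |$1,879.78 − $1,074.52| = $805.26 (higher under Single)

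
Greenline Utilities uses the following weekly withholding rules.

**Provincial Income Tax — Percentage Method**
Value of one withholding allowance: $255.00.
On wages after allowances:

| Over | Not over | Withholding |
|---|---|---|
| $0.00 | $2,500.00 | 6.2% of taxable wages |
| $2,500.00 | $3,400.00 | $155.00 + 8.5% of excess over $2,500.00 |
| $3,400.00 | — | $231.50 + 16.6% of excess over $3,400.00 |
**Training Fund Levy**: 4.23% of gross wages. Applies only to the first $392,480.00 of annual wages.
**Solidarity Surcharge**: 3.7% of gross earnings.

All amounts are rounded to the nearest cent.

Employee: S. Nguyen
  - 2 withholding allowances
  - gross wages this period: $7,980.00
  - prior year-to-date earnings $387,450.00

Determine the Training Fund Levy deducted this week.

$212.77

Training Fund Levy: cap $392,480.00 − YTD $387,450.00 = $5,030.00 subject; 4.23% × $5,030.00 = $212.77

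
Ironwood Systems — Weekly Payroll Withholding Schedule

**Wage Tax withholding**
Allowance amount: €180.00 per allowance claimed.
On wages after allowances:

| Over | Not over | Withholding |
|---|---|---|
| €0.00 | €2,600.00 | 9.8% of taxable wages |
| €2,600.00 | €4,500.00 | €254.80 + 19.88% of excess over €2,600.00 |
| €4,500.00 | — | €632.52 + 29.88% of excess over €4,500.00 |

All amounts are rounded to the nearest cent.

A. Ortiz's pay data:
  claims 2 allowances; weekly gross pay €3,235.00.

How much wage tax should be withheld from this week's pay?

€309.47

Wage Tax: taxable = €3,235.00 − 2×€180.00 = €2,875.00
  €254.80 + 19.88% × (€2,875.00 − €2,600.00) = €254.80 + 19.88% × €275.00 = €309.47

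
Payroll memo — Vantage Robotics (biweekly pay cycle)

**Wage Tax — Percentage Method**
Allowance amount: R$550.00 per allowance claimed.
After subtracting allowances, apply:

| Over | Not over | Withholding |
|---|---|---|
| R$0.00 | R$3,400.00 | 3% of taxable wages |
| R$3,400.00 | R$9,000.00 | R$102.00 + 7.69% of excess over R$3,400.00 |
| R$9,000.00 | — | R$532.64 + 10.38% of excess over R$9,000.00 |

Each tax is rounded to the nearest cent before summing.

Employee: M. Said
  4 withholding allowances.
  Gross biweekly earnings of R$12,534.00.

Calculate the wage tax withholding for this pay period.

R$671.11

Wage Tax: taxable = R$12,534.00 − 4×R$550.00 = R$10,334.00
  R$532.64 + 10.38% × (R$10,334.00 − R$9,000.00) = R$532.64 + 10.38% × R$1,334.00 = R$671.11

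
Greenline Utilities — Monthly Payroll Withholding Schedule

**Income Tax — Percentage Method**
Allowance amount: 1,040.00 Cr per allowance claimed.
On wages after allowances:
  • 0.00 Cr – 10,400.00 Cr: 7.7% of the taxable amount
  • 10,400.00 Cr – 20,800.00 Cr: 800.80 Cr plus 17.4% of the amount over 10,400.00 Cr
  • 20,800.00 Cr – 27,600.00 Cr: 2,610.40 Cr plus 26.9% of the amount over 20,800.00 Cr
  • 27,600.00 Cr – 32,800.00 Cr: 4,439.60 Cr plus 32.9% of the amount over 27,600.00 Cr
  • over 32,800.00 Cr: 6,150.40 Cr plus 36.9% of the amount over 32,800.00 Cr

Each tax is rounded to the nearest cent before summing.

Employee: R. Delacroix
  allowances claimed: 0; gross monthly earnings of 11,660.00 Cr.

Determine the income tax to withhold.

1,020.04 Cr

Income Tax: taxable = 11,660.00 Cr
  800.80 Cr + 17.4% × (11,660.00 Cr − 10,400.00 Cr) = 800.80 Cr + 17.4% × 1,260.00 Cr = 1,020.04 Cr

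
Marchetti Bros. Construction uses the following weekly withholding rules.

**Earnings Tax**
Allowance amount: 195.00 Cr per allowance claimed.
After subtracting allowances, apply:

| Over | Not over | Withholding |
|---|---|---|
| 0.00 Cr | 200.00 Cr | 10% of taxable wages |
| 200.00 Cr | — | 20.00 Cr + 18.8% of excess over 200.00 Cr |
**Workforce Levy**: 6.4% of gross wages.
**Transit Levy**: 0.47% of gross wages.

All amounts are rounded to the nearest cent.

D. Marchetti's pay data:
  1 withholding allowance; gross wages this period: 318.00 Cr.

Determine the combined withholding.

34.14 Cr

Earnings Tax: taxable = 318.00 Cr − 1×195.00 Cr = 123.00 Cr
  10% × 123.00 Cr = 12.30 Cr
Workforce Levy: 6.4% × 318.00 Cr = 20.35 Cr
Transit Levy: 0.47% × 318.00 Cr = 1.49 Cr
Total: 12.30 Cr + 20.35 Cr + 1.49 Cr = 34.14 Cr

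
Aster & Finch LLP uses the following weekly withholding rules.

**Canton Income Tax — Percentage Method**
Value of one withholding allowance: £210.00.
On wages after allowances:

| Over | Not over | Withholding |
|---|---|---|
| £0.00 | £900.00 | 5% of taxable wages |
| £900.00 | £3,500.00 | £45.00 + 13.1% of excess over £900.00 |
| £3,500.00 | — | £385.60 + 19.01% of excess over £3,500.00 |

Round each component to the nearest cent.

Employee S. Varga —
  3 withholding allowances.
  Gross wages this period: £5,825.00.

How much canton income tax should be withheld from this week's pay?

£707.82

Canton Income Tax: taxable = £5,825.00 − 3×£210.00 = £5,195.00
  £385.60 + 19.01% × (£5,195.00 − £3,500.00) = £385.60 + 19.01% × £1,695.00 = £707.82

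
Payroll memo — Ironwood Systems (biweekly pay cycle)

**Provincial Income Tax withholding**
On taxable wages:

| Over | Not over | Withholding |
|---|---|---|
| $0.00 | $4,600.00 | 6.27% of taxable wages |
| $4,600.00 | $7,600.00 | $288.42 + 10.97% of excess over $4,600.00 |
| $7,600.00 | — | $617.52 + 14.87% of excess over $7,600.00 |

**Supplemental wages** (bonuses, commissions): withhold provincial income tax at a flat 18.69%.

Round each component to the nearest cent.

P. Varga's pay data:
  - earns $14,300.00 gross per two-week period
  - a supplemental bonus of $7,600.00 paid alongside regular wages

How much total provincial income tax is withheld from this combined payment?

Provincial Income Tax: taxable = $14,300.00
  $617.52 + 14.87% × ($14,300.00 − $7,600.00) = $617.52 + 14.87% × $6,700.00 = $1,613.81
Supplemental (18.69% flat on bonus): 18.69% × $7,600.00 = $1,420.44
Total provincial income tax: $1,613.81 + $1,420.44 = $3,034.25

$3,034.25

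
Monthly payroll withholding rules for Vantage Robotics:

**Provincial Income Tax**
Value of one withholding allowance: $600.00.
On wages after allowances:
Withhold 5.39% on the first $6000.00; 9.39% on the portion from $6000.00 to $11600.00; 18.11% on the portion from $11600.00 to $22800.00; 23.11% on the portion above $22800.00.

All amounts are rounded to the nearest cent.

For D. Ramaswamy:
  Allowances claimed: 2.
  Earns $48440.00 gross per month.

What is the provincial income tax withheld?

Provincial Income Tax: taxable = $48440.00 − 2×$600.00 = $47240.00
  $2877.56 + 23.11% × ($47240.00 − $22800.00) = $2877.56 + 23.11% × $24440.00 = $8525.64

$8525.64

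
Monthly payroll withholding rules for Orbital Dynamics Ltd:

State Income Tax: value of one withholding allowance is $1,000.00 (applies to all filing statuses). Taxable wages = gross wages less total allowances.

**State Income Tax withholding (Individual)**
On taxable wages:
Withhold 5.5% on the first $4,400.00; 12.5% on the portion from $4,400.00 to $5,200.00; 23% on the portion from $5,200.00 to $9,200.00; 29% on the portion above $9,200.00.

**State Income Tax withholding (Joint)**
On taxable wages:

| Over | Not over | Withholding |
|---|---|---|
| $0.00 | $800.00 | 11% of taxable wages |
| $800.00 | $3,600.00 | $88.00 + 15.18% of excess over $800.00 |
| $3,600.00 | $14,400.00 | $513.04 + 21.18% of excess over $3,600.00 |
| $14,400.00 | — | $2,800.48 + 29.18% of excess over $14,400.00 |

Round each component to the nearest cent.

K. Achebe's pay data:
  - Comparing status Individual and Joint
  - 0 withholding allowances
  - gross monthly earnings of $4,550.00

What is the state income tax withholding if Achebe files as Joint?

$714.25

State Income Tax (Joint): taxable = $4,550.00
  $513.04 + 21.18% × ($4,550.00 − $3,600.00) = $513.04 + 21.18% × $950.00 = $714.25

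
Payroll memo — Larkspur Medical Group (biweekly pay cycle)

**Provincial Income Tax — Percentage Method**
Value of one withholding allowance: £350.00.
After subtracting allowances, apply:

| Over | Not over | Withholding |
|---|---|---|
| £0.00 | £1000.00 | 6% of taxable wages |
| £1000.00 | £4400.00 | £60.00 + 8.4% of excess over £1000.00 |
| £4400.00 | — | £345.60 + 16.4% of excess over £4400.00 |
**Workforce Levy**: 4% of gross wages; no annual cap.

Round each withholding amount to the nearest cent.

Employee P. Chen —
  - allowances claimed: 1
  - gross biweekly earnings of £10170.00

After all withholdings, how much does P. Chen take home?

£8528.72

Provincial Income Tax: taxable = £10170.00 − 1×£350.00 = £9820.00
  £345.60 + 16.4% × (£9820.00 − £4400.00) = £345.60 + 16.4% × £5420.00 = £1234.48
Workforce Levy: 4% × £10170.00 = £406.80
Total withheld: £1234.48 + £406.80 = £1641.28
Net pay: £10170.00 − £1641.28 = £8528.72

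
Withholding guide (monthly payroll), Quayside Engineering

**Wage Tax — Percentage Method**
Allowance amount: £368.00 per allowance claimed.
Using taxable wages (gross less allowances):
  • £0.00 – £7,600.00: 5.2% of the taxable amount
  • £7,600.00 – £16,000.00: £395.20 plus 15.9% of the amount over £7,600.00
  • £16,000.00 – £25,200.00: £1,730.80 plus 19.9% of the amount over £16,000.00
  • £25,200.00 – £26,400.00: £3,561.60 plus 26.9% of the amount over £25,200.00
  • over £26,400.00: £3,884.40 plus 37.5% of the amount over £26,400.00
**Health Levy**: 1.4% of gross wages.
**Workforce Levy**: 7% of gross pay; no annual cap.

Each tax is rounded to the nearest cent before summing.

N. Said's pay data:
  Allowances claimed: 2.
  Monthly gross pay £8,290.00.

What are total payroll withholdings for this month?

Wage Tax: taxable = £8,290.00 − 2×£368.00 = £7,554.00
  5.2% × £7,554.00 = £392.81
Health Levy: 1.4% × £8,290.00 = £116.06
Workforce Levy: 7% × £8,290.00 = £580.30
Total: £392.81 + £116.06 + £580.30 = £1,089.17

£1,089.17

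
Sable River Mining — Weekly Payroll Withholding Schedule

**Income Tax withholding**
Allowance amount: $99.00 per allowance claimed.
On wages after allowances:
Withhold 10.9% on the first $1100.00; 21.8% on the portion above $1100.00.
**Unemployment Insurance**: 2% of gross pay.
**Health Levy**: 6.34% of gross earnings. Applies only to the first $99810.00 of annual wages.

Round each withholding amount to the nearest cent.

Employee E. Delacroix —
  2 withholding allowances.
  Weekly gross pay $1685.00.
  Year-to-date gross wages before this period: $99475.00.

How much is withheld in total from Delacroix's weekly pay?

$259.21

Income Tax: taxable = $1685.00 − 2×$99.00 = $1487.00
  $119.90 + 21.8% × ($1487.00 − $1100.00) = $119.90 + 21.8% × $387.00 = $204.27
Unemployment Insurance: 2% × $1685.00 = $33.70
Health Levy: cap $99810.00 − YTD $99475.00 = $335.00 subject; 6.34% × $335.00 = $21.24
Total: $204.27 + $33.70 + $21.24 = $259.21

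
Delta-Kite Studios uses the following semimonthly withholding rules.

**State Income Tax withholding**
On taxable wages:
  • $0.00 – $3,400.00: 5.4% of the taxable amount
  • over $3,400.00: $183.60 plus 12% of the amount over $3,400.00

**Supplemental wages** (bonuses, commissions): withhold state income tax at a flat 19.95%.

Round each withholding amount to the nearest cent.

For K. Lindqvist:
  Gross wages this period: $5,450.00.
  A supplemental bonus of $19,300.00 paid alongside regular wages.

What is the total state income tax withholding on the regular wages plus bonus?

State Income Tax: taxable = $5,450.00
  $183.60 + 12% × ($5,450.00 − $3,400.00) = $183.60 + 12% × $2,050.00 = $429.60
Supplemental (19.95% flat on bonus): 19.95% × $19,300.00 = $3,850.35
Total state income tax: $429.60 + $3,850.35 = $4,279.95

$4,279.95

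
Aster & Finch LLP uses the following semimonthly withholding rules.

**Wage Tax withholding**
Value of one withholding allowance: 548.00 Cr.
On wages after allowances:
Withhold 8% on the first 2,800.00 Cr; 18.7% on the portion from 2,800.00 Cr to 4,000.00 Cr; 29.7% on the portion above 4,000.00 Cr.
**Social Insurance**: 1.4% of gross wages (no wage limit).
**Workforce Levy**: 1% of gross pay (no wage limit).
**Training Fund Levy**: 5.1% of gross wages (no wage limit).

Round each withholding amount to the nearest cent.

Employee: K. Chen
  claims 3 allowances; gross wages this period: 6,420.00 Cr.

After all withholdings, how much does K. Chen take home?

5,259.63 Cr

Wage Tax: taxable = 6,420.00 Cr − 3×548.00 Cr = 4,776.00 Cr
  448.40 Cr + 29.7% × (4,776.00 Cr − 4,000.00 Cr) = 448.40 Cr + 29.7% × 776.00 Cr = 678.87 Cr
Social Insurance: 1.4% × 6,420.00 Cr = 89.88 Cr
Workforce Levy: 1% × 6,420.00 Cr = 64.20 Cr
Training Fund Levy: 5.1% × 6,420.00 Cr = 327.42 Cr
Total withheld: 678.87 Cr + 89.88 Cr + 64.20 Cr + 327.42 Cr = 1,160.37 Cr
Net pay: 6,420.00 Cr − 1,160.37 Cr = 5,259.63 Cr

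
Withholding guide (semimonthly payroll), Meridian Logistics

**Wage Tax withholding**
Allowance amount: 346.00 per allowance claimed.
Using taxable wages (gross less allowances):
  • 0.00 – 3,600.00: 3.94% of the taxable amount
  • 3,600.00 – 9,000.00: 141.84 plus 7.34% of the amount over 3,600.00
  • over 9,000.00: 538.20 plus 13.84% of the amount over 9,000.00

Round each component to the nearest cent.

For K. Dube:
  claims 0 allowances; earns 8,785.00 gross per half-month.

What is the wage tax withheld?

Wage Tax: taxable = 8,785.00
  141.84 + 7.34% × (8,785.00 − 3,600.00) = 141.84 + 7.34% × 5,185.00 = 522.42

522.42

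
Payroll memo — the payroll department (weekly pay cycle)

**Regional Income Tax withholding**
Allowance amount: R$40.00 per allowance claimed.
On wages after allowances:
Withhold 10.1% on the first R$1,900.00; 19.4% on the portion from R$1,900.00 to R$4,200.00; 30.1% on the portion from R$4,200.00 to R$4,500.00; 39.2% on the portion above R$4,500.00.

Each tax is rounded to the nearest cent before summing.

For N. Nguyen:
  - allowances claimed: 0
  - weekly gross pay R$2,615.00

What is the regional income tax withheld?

R$330.61

Regional Income Tax: taxable = R$2,615.00
  R$191.90 + 19.4% × (R$2,615.00 − R$1,900.00) = R$191.90 + 19.4% × R$715.00 = R$330.61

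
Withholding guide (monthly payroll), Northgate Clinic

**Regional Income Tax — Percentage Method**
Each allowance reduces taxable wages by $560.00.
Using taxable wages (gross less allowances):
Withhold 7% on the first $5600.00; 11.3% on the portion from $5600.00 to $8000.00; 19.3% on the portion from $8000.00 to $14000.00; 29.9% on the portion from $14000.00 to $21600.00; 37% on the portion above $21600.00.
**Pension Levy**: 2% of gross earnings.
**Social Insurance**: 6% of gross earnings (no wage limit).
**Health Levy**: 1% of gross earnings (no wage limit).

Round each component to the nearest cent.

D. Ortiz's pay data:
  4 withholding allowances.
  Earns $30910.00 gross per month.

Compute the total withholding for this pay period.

Regional Income Tax: taxable = $30910.00 − 4×$560.00 = $28670.00
  $4093.60 + 37% × ($28670.00 − $21600.00) = $4093.60 + 37% × $7070.00 = $6709.50
Pension Levy: 2% × $30910.00 = $618.20
Social Insurance: 6% × $30910.00 = $1854.60
Health Levy: 1% × $30910.00 = $309.10
Total: $6709.50 + $618.20 + $1854.60 + $309.10 = $9491.40

$9491.40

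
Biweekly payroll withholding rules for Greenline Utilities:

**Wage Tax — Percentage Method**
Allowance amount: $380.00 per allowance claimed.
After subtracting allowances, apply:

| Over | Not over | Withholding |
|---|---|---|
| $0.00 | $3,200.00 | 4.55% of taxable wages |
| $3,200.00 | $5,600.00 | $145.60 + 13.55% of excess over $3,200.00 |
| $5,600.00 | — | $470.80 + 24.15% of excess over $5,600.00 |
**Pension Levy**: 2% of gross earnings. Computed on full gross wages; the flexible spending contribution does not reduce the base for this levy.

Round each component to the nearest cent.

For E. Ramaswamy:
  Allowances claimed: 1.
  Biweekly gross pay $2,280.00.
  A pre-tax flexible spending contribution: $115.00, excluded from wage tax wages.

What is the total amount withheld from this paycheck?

$126.82

Wage Tax: taxable = $2,280.00 − $115.00 − 1×$380.00 = $1,785.00
  4.55% × $1,785.00 = $81.22
Pension Levy: 2% × $2,280.00 = $45.60
Total: $81.22 + $45.60 = $126.82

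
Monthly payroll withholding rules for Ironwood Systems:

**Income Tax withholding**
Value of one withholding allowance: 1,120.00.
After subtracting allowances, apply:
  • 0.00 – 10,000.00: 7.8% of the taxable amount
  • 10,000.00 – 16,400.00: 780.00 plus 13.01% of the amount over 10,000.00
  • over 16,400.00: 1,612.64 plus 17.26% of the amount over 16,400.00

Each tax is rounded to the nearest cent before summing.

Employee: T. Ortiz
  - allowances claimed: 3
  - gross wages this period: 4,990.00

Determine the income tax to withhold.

127.14

Income Tax: taxable = 4,990.00 − 3×1,120.00 = 1,630.00
  7.8% × 1,630.00 = 127.14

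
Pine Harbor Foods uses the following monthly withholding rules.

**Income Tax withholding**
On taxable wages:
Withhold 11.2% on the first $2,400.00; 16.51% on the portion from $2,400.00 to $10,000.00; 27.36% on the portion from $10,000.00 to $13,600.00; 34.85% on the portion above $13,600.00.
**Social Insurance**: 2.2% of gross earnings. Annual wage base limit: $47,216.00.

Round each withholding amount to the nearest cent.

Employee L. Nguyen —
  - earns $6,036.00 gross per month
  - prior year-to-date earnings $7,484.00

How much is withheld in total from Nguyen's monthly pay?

Income Tax: taxable = $6,036.00
  $268.80 + 16.51% × ($6,036.00 − $2,400.00) = $268.80 + 16.51% × $3,636.00 = $869.10
Social Insurance: 2.2% × $6,036.00 = $132.79
Total: $869.10 + $132.79 = $1,001.89

$1,001.89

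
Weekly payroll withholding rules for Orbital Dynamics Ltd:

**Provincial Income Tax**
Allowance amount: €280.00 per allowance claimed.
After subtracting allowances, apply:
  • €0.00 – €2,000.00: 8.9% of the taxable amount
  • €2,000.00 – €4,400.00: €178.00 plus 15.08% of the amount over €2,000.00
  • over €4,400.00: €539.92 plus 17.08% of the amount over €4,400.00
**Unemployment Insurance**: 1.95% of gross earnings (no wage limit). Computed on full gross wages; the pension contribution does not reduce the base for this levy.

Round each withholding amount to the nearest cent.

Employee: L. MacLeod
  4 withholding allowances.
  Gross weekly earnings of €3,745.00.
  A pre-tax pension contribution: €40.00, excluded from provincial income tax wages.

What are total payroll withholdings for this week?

€339.25

Provincial Income Tax: taxable = €3,745.00 − €40.00 − 4×€280.00 = €2,585.00
  €178.00 + 15.08% × (€2,585.00 − €2,000.00) = €178.00 + 15.08% × €585.00 = €266.22
Unemployment Insurance: 1.95% × €3,745.00 = €73.03
Total: €266.22 + €73.03 = €339.25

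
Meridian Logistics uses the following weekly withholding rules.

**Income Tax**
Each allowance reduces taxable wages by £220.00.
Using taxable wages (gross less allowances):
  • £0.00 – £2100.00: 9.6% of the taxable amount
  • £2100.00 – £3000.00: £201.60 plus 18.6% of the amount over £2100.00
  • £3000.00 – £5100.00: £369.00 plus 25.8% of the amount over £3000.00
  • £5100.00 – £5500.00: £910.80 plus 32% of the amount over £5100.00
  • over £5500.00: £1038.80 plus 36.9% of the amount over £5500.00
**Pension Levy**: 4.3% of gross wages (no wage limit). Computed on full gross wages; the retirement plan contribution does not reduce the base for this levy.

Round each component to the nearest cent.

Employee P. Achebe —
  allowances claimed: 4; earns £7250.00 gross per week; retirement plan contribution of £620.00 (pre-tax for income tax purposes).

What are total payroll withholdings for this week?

£1442.80

Income Tax: taxable = £7250.00 − £620.00 − 4×£220.00 = £5750.00
  £1038.80 + 36.9% × (£5750.00 − £5500.00) = £1038.80 + 36.9% × £250.00 = £1131.05
Pension Levy: 4.3% × £7250.00 = £311.75
Total: £1131.05 + £311.75 = £1442.80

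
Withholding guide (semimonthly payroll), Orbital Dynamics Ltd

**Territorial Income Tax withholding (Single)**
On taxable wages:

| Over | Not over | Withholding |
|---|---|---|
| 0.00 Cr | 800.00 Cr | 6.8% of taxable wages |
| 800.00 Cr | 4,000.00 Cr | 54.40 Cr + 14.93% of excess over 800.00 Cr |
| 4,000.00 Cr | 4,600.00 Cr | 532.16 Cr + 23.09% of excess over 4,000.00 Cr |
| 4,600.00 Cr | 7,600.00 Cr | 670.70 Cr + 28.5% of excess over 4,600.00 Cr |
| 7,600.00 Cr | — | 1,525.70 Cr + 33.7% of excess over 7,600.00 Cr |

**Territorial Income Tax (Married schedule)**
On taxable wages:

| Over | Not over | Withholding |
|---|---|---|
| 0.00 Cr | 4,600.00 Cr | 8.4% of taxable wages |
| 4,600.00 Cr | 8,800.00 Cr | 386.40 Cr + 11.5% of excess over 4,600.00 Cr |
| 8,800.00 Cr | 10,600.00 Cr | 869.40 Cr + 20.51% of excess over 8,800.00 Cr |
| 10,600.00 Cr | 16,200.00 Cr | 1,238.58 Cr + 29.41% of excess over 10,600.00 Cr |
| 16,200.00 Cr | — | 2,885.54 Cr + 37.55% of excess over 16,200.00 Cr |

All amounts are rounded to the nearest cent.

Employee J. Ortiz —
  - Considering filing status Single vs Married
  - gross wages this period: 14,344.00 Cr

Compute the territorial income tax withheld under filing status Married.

Territorial Income Tax (Married): taxable = 14,344.00 Cr
  1,238.58 Cr + 29.41% × (14,344.00 Cr − 10,600.00 Cr) = 1,238.58 Cr + 29.41% × 3,744.00 Cr = 2,339.69 Cr

2,339.69 Cr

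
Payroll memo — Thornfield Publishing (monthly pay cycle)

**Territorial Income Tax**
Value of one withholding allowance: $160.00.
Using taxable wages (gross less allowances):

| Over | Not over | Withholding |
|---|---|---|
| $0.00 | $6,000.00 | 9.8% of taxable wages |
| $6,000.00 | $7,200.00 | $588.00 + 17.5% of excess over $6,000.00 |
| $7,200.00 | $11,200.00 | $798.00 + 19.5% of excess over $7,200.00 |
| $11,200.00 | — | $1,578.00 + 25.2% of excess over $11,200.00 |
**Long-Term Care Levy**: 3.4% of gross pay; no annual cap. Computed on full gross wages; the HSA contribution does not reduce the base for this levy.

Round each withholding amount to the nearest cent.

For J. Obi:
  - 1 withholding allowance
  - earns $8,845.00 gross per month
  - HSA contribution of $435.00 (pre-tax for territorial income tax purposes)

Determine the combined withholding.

$1,303.48

Territorial Income Tax: taxable = $8,845.00 − $435.00 − 1×$160.00 = $8,250.00
  $798.00 + 19.5% × ($8,250.00 − $7,200.00) = $798.00 + 19.5% × $1,050.00 = $1,002.75
Long-Term Care Levy: 3.4% × $8,845.00 = $300.73
Total: $1,002.75 + $300.73 = $1,303.48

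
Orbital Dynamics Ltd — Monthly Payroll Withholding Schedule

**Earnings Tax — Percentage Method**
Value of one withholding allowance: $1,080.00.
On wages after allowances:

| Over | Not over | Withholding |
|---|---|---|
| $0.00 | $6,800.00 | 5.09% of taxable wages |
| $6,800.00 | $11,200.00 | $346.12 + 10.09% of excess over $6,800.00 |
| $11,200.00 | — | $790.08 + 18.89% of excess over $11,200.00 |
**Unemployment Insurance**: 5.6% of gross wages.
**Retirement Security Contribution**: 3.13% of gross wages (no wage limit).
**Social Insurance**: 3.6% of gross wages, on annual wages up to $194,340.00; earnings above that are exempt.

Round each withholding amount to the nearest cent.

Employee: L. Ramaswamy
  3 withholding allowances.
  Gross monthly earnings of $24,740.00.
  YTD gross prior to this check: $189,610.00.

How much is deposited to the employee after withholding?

Earnings Tax: taxable = $24,740.00 − 3×$1,080.00 = $21,500.00
  $790.08 + 18.89% × ($21,500.00 − $11,200.00) = $790.08 + 18.89% × $10,300.00 = $2,735.75
Unemployment Insurance: 5.6% × $24,740.00 = $1,385.44
Retirement Security Contribution: 3.13% × $24,740.00 = $774.36
Social Insurance: cap $194,340.00 − YTD $189,610.00 = $4,730.00 subject; 3.6% × $4,730.00 = $170.28
Total withheld: $2,735.75 + $1,385.44 + $774.36 + $170.28 = $5,065.83
Net pay: $24,740.00 − $5,065.83 = $19,674.17

$19,674.17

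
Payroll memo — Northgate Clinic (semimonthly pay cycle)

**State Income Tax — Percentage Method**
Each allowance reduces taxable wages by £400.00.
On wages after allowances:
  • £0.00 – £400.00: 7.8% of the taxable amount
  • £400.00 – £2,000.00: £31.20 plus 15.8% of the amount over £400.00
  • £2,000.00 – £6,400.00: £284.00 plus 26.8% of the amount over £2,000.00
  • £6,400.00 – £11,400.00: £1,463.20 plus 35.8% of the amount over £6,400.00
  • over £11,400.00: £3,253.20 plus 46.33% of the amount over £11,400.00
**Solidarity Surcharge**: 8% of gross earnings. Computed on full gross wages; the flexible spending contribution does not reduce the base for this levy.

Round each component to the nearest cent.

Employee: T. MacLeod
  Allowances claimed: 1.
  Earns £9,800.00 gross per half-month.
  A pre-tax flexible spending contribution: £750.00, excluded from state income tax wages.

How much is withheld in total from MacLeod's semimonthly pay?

£3,052.70

State Income Tax: taxable = £9,800.00 − £750.00 − 1×£400.00 = £8,650.00
  £1,463.20 + 35.8% × (£8,650.00 − £6,400.00) = £1,463.20 + 35.8% × £2,250.00 = £2,268.70
Solidarity Surcharge: 8% × £9,800.00 = £784.00
Total: £2,268.70 + £784.00 = £3,052.70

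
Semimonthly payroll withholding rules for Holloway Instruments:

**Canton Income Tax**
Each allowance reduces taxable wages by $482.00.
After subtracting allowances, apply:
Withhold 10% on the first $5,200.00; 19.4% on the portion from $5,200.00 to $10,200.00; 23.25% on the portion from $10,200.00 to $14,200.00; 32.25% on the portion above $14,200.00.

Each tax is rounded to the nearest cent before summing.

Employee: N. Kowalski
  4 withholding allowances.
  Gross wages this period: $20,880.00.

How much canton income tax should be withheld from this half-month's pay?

Canton Income Tax: taxable = $20,880.00 − 4×$482.00 = $18,952.00
  $2,420.00 + 32.25% × ($18,952.00 − $14,200.00) = $2,420.00 + 32.25% × $4,752.00 = $3,952.52

$3,952.52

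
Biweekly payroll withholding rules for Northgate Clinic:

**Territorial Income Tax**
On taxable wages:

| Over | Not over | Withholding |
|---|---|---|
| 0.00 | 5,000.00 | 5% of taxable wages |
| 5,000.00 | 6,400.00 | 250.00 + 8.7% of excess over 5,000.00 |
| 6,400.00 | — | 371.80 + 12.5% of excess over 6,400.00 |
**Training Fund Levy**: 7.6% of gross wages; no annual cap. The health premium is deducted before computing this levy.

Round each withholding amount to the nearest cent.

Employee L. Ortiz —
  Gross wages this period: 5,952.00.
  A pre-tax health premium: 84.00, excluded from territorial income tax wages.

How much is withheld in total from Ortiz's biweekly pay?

771.49

Territorial Income Tax: taxable = 5,952.00 − 84.00 = 5,868.00
  250.00 + 8.7% × (5,868.00 − 5,000.00) = 250.00 + 8.7% × 868.00 = 325.52
Training Fund Levy: 7.6% × 5,868.00 = 445.97
Total: 325.52 + 445.97 = 771.49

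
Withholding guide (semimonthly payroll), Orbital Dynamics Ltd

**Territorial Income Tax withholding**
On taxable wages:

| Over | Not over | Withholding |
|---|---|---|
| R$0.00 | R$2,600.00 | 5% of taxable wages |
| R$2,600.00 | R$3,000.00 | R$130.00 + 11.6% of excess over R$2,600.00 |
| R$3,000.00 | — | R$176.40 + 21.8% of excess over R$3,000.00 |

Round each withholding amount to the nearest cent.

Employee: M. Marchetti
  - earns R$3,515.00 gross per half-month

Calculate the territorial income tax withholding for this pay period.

R$288.67

Territorial Income Tax: taxable = R$3,515.00
  R$176.40 + 21.8% × (R$3,515.00 − R$3,000.00) = R$176.40 + 21.8% × R$515.00 = R$288.67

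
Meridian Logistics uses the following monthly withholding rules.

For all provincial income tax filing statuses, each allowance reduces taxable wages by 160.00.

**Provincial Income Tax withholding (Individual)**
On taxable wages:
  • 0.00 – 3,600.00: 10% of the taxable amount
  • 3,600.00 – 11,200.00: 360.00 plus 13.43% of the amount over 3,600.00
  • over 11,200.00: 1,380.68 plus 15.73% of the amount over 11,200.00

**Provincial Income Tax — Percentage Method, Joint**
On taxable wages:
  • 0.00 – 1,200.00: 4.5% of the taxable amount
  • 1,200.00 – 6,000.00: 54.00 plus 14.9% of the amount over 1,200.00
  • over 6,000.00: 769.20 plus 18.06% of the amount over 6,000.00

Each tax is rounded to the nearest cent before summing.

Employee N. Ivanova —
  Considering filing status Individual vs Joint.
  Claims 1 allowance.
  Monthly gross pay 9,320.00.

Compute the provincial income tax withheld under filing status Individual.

Provincial Income Tax (Individual): taxable = 9,320.00 − 1×160.00 = 9,160.00
  360.00 + 13.43% × (9,160.00 − 3,600.00) = 360.00 + 13.43% × 5,560.00 = 1,106.71

1,106.71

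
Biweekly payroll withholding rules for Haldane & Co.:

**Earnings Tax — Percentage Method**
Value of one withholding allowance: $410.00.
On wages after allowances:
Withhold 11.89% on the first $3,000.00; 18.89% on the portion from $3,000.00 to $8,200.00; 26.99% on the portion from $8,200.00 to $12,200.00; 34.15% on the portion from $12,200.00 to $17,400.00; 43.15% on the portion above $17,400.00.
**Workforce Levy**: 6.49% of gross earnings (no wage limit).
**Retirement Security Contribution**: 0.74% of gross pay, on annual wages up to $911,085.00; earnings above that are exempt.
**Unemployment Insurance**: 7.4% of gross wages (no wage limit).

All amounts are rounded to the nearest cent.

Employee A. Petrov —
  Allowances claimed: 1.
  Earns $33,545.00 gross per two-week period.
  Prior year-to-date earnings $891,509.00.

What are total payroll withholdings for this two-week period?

Earnings Tax: taxable = $33,545.00 − 1×$410.00 = $33,135.00
  $4,194.38 + 43.15% × ($33,135.00 − $17,400.00) = $4,194.38 + 43.15% × $15,735.00 = $10,984.03
Workforce Levy: 6.49% × $33,545.00 = $2,177.07
Retirement Security Contribution: cap $911,085.00 − YTD $891,509.00 = $19,576.00 subject; 0.74% × $19,576.00 = $144.86
Unemployment Insurance: 7.4% × $33,545.00 = $2,482.33
Total: $10,984.03 + $2,177.07 + $144.86 + $2,482.33 = $15,788.29

$15,788.29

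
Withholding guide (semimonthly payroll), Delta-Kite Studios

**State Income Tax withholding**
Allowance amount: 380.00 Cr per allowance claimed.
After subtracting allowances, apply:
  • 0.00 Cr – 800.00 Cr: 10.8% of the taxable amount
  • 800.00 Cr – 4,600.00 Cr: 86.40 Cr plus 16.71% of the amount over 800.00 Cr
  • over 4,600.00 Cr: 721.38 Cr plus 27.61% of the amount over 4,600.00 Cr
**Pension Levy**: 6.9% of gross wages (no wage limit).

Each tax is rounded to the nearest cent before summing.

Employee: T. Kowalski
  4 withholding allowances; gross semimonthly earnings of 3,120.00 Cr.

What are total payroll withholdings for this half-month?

State Income Tax: taxable = 3,120.00 Cr − 4×380.00 Cr = 1,600.00 Cr
  86.40 Cr + 16.71% × (1,600.00 Cr − 800.00 Cr) = 86.40 Cr + 16.71% × 800.00 Cr = 220.08 Cr
Pension Levy: 6.9% × 3,120.00 Cr = 215.28 Cr
Total: 220.08 Cr + 215.28 Cr = 435.36 Cr

435.36 Cr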